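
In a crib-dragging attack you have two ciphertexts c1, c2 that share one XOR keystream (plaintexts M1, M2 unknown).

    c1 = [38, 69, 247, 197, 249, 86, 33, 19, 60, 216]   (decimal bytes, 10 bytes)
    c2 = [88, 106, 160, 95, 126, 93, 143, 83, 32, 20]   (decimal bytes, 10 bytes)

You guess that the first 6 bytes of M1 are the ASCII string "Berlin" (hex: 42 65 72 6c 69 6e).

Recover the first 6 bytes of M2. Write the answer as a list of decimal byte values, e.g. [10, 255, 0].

First, c1 ⊕ c2 = (M1 ⊕ K) ⊕ (M2 ⊕ K) = M1 ⊕ M2, so the key drops out. Then M2 = (M1 ⊕ M2) ⊕ M1 over the first 6 bytes.
byte 0: (26 XOR 58) XOR 42 = 7e XOR 42 = 3c
byte 1: (45 XOR 6a) XOR 65 = 2f XOR 65 = 4a
byte 2: (f7 XOR a0) XOR 72 = 57 XOR 72 = 25
byte 3: (c5 XOR 5f) XOR 6c = 9a XOR 6c = f6
byte 4: (f9 XOR 7e) XOR 69 = 87 XOR 69 = ee
byte 5: (56 XOR 5d) XOR 6e = 0b XOR 6e = 65

[60, 74, 37, 246, 238, 101]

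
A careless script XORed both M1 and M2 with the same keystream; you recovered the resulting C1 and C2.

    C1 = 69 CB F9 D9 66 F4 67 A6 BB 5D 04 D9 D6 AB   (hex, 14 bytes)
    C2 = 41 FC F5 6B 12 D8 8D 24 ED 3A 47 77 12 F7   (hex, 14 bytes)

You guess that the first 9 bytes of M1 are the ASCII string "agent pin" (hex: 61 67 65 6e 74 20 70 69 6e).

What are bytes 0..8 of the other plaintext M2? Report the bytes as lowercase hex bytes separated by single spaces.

49 50 69 dc 00 0c 9a eb 38

First, C1 ⊕ C2 = (M1 ⊕ K) ⊕ (M2 ⊕ K) = M1 ⊕ M2, so the key drops out. Then M2 = (M1 ⊕ M2) ⊕ M1 over the first 9 bytes.
byte 0: (69 xor 41) xor 61 = 28 xor 61 = 49
byte 1: (cb xor fc) xor 67 = 37 xor 67 = 50
byte 2: (f9 xor f5) xor 65 = 0c xor 65 = 69
byte 3: (d9 xor 6b) xor 6e = b2 xor 6e = dc
byte 4: (66 xor 12) xor 74 = 74 xor 74 = 00
byte 5: (f4 xor d8) xor 20 = 2c xor 20 = 0c
byte 6: (67 xor 8d) xor 70 = ea xor 70 = 9a
byte 7: (a6 xor 24) xor 69 = 82 xor 69 = eb
byte 8: (bb xor ed) xor 6e = 56 xor 6e = 38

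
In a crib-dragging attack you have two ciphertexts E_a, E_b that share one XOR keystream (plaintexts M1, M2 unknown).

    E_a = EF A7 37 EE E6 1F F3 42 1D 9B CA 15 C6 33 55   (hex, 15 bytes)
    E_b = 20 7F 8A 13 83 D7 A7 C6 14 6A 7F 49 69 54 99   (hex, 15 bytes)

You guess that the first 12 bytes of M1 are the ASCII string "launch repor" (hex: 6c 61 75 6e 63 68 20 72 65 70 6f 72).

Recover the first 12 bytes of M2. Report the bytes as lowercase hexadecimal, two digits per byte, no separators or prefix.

First, E_a ⊕ E_b = (M1 ⊕ K) ⊕ (M2 ⊕ K) = M1 ⊕ M2, so the key drops out. Then M2 = (M1 ⊕ M2) ⊕ M1 over the first 12 bytes.
byte 0: (ef ⊕ 20) ⊕ 6c = cf ⊕ 6c = a3
byte 1: (a7 ⊕ 7f) ⊕ 61 = d8 ⊕ 61 = b9
byte 2: (37 ⊕ 8a) ⊕ 75 = bd ⊕ 75 = c8
byte 3: (ee ⊕ 13) ⊕ 6e = fd ⊕ 6e = 93
byte 4: (e6 ⊕ 83) ⊕ 63 = 65 ⊕ 63 = 06
byte 5: (1f ⊕ d7) ⊕ 68 = c8 ⊕ 68 = a0
byte 6: (f3 ⊕ a7) ⊕ 20 = 54 ⊕ 20 = 74
byte 7: (42 ⊕ c6) ⊕ 72 = 84 ⊕ 72 = f6
byte 8: (1d ⊕ 14) ⊕ 65 = 09 ⊕ 65 = 6c
byte 9: (9b ⊕ 6a) ⊕ 70 = f1 ⊕ 70 = 81
byte 10: (ca ⊕ 7f) ⊕ 6f = b5 ⊕ 6f = da
byte 11: (15 ⊕ 49) ⊕ 72 = 5c ⊕ 72 = 2e

a3b9c89306a074f66c81da2e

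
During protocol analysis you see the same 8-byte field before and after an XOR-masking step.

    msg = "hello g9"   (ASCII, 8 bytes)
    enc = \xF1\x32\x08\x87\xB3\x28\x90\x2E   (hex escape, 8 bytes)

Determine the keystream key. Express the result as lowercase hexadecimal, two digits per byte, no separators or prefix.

995764ebdc08f717

Since enc = msg ⊕ key, XORing both sides with msg gives key = msg ⊕ enc.
68 ⊕ f1 = 99
65 ⊕ 32 = 57
6c ⊕ 08 = 64
6c ⊕ 87 = eb
6f ⊕ b3 = dc
20 ⊕ 28 = 08
67 ⊕ 90 = f7
39 ⊕ 2e = 17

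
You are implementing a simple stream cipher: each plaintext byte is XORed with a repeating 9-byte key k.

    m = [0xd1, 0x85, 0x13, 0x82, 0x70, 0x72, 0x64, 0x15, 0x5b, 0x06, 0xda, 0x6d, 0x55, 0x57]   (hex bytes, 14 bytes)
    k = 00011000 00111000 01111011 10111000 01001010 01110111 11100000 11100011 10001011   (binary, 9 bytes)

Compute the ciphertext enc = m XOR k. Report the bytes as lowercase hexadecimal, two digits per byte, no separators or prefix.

c9bd683a3a0584f6d01ee216ed1d

The 9-byte key repeats, so the effective keystream is 18 38 7b b8 4a 77 e0 e3 8b 18 38 7b b8 4a.
byte 0: d1 xor 18 = c9
byte 1: 85 xor 38 = bd
byte 2: 13 xor 7b = 68
byte 3: 82 xor b8 = 3a
byte 4: 70 xor 4a = 3a
byte 5: 72 xor 77 = 05
byte 6: 64 xor e0 = 84
byte 7: 15 xor e3 = f6
byte 8: 5b xor 8b = d0
byte 9: 06 xor 18 = 1e
byte 10: da xor 38 = e2
byte 11: 6d xor 7b = 16
byte 12: 55 xor b8 = ed
byte 13: 57 xor 4a = 1d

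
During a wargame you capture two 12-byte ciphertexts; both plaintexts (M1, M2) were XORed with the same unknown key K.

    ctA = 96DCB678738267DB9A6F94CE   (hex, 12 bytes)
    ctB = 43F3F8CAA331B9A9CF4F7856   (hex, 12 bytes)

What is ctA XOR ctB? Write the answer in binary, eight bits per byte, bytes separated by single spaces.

ctA ⊕ ctB = (M1 ⊕ K) ⊕ (M2 ⊕ K) = M1 ⊕ M2 — the shared key cancels under XOR.
byte 0: 96 XOR 43 = d5
byte 1: dc XOR f3 = 2f
byte 2: b6 XOR f8 = 4e
byte 3: 78 XOR ca = b2
byte 4: 73 XOR a3 = d0
byte 5: 82 XOR 31 = b3
byte 6: 67 XOR b9 = de
byte 7: db XOR a9 = 72
byte 8: 9a XOR cf = 55
byte 9: 6f XOR 4f = 20
byte 10: 94 XOR 78 = ec
byte 11: ce XOR 56 = 98

11010101 00101111 01001110 10110010 11010000 10110011 11011110 01110010 01010101 00100000 11101100 10011000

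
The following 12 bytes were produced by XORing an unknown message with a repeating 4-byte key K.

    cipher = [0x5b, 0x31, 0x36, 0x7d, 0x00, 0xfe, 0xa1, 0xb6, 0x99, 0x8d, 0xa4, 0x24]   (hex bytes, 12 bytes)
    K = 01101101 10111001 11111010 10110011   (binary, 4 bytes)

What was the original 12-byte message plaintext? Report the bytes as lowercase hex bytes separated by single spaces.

The 4-byte key repeats, so the effective keystream is 6d b9 fa b3 6d b9 fa b3 6d b9 fa b3.
byte 0: 5b ^ 6d = 36
byte 1: 31 ^ b9 = 88
byte 2: 36 ^ fa = cc
byte 3: 7d ^ b3 = ce
byte 4: 00 ^ 6d = 6d
byte 5: fe ^ b9 = 47
byte 6: a1 ^ fa = 5b
byte 7: b6 ^ b3 = 05
byte 8: 99 ^ 6d = f4
byte 9: 8d ^ b9 = 34
byte 10: a4 ^ fa = 5e
byte 11: 24 ^ b3 = 97

36 88 cc ce 6d 47 5b 05 f4 34 5e 97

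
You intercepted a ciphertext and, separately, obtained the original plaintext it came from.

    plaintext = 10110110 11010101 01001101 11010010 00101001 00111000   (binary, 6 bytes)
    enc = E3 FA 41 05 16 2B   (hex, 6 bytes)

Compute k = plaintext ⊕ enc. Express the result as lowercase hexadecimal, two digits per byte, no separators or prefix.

Since enc = plaintext ⊕ k, XORing both sides with plaintext gives k = plaintext ⊕ enc.
byte 0: b6 XOR e3 = 55
byte 1: d5 XOR fa = 2f
byte 2: 4d XOR 41 = 0c
byte 3: d2 XOR 05 = d7
byte 4: 29 XOR 16 = 3f
byte 5: 38 XOR 2b = 13

552f0cd73f13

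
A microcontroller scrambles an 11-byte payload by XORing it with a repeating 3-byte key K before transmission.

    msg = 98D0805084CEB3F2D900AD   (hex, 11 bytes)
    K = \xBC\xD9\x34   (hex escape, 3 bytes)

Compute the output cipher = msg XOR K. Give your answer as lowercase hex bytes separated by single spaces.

The 3-byte key repeats, so the effective keystream is bc d9 34 bc d9 34 bc d9 34 bc d9.
byte 0: 98 xor bc = 24
byte 1: d0 xor d9 = 09
byte 2: 80 xor 34 = b4
byte 3: 50 xor bc = ec
byte 4: 84 xor d9 = 5d
byte 5: ce xor 34 = fa
byte 6: b3 xor bc = 0f
byte 7: f2 xor d9 = 2b
byte 8: d9 xor 34 = ed
byte 9: 00 xor bc = bc
byte 10: ad xor d9 = 74

24 09 b4 ec 5d fa 0f 2b ed bc 74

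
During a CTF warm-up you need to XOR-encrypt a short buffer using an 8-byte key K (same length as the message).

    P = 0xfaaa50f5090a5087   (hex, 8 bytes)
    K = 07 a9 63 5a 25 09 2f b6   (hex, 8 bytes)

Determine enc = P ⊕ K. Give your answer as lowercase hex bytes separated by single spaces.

fa ⊕ 07 = fd
aa ⊕ a9 = 03
50 ⊕ 63 = 33
f5 ⊕ 5a = af
09 ⊕ 25 = 2c
0a ⊕ 09 = 03
50 ⊕ 2f = 7f
87 ⊕ b6 = 31

fd 03 33 af 2c 03 7f 31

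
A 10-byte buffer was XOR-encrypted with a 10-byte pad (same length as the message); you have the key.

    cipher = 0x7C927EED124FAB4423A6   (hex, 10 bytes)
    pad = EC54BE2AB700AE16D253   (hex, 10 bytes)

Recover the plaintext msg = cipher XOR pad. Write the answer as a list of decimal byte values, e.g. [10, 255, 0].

7c ⊕ ec = 90
92 ⊕ 54 = c6
7e ⊕ be = c0
ed ⊕ 2a = c7
12 ⊕ b7 = a5
4f ⊕ 00 = 4f
ab ⊕ ae = 05
44 ⊕ 16 = 52
23 ⊕ d2 = f1
a6 ⊕ 53 = f5

[144, 198, 192, 199, 165, 79, 5, 82, 241, 245]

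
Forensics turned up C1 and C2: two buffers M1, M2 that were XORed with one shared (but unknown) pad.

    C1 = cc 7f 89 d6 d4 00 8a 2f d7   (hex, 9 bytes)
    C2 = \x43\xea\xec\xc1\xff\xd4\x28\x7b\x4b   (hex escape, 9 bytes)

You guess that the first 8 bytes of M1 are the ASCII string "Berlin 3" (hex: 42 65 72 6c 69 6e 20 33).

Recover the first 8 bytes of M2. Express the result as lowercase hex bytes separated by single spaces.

First, C1 ⊕ C2 = (M1 ⊕ K) ⊕ (M2 ⊕ K) = M1 ⊕ M2, so the key drops out. Then M2 = (M1 ⊕ M2) ⊕ M1 over the first 8 bytes.
byte 0: (cc xor 43) xor 42 = 8f xor 42 = cd
byte 1: (7f xor ea) xor 65 = 95 xor 65 = f0
byte 2: (89 xor ec) xor 72 = 65 xor 72 = 17
byte 3: (d6 xor c1) xor 6c = 17 xor 6c = 7b
byte 4: (d4 xor ff) xor 69 = 2b xor 69 = 42
byte 5: (00 xor d4) xor 6e = d4 xor 6e = ba
byte 6: (8a xor 28) xor 20 = a2 xor 20 = 82
byte 7: (2f xor 7b) xor 33 = 54 xor 33 = 67

cd f0 17 7b 42 ba 82 67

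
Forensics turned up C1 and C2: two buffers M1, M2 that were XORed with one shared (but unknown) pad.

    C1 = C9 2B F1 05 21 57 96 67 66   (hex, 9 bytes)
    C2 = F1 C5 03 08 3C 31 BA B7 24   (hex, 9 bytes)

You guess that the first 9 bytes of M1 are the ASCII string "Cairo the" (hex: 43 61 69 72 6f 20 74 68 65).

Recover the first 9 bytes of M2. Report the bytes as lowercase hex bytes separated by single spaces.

First, C1 ⊕ C2 = (M1 ⊕ K) ⊕ (M2 ⊕ K) = M1 ⊕ M2, so the key drops out. Then M2 = (M1 ⊕ M2) ⊕ M1 over the first 9 bytes.
byte 0: (c9 XOR f1) XOR 43 = 38 XOR 43 = 7b
byte 1: (2b XOR c5) XOR 61 = ee XOR 61 = 8f
byte 2: (f1 XOR 03) XOR 69 = f2 XOR 69 = 9b
byte 3: (05 XOR 08) XOR 72 = 0d XOR 72 = 7f
byte 4: (21 XOR 3c) XOR 6f = 1d XOR 6f = 72
byte 5: (57 XOR 31) XOR 20 = 66 XOR 20 = 46
byte 6: (96 XOR ba) XOR 74 = 2c XOR 74 = 58
byte 7: (67 XOR b7) XOR 68 = d0 XOR 68 = b8
byte 8: (66 XOR 24) XOR 65 = 42 XOR 65 = 27

7b 8f 9b 7f 72 46 58 b8 27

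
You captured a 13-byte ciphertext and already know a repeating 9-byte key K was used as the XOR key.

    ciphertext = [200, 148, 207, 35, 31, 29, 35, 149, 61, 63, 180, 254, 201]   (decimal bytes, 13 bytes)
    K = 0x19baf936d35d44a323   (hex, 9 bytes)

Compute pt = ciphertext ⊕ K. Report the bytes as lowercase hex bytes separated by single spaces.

d1 2e 36 15 cc 40 67 36 1e 26 0e 07 ff

The 9-byte key repeats, so the effective keystream is 19 ba f9 36 d3 5d 44 a3 23 19 ba f9 36.
byte 0: c8 ^ 19 = d1
byte 1: 94 ^ ba = 2e
byte 2: cf ^ f9 = 36
byte 3: 23 ^ 36 = 15
byte 4: 1f ^ d3 = cc
byte 5: 1d ^ 5d = 40
byte 6: 23 ^ 44 = 67
byte 7: 95 ^ a3 = 36
byte 8: 3d ^ 23 = 1e
byte 9: 3f ^ 19 = 26
byte 10: b4 ^ ba = 0e
byte 11: fe ^ f9 = 07
byte 12: c9 ^ 36 = ff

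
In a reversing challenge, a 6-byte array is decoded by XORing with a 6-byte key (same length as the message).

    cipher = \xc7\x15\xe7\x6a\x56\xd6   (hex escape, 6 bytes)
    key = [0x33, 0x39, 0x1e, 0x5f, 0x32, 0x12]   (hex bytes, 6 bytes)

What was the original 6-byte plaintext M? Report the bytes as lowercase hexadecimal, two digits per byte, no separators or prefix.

byte 0: 199 ⊕  51 = 244
byte 1:  21 ⊕  57 =  44
byte 2: 231 ⊕  30 = 249
byte 3: 106 ⊕  95 =  53
byte 4:  86 ⊕  50 = 100
byte 5: 214 ⊕  18 = 196

f42cf93564c4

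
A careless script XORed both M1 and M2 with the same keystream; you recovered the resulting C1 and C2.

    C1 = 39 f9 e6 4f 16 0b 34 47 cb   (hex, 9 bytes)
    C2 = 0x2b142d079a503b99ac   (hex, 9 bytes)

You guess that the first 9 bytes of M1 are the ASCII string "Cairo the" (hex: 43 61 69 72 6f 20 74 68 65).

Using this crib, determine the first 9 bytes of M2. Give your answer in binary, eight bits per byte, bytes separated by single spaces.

01010001 10001100 10100010 00111010 11100011 01111011 01111011 10110110 00000010

First, C1 ⊕ C2 = (M1 ⊕ K) ⊕ (M2 ⊕ K) = M1 ⊕ M2, so the key drops out. Then M2 = (M1 ⊕ M2) ⊕ M1 over the first 9 bytes.
byte 0: (39 ⊕ 2b) ⊕ 43 = 12 ⊕ 43 = 51
byte 1: (f9 ⊕ 14) ⊕ 61 = ed ⊕ 61 = 8c
byte 2: (e6 ⊕ 2d) ⊕ 69 = cb ⊕ 69 = a2
byte 3: (4f ⊕ 07) ⊕ 72 = 48 ⊕ 72 = 3a
byte 4: (16 ⊕ 9a) ⊕ 6f = 8c ⊕ 6f = e3
byte 5: (0b ⊕ 50) ⊕ 20 = 5b ⊕ 20 = 7b
byte 6: (34 ⊕ 3b) ⊕ 74 = 0f ⊕ 74 = 7b
byte 7: (47 ⊕ 99) ⊕ 68 = de ⊕ 68 = b6
byte 8: (cb ⊕ ac) ⊕ 65 = 67 ⊕ 65 = 02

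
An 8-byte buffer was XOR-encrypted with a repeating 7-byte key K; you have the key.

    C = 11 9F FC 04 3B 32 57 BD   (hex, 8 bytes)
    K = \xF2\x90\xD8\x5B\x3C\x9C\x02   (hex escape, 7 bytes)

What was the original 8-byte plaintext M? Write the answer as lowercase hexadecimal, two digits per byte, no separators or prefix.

The 7-byte key repeats, so the effective keystream is f2 90 d8 5b 3c 9c 02 f2.
byte 0:  17 ⊕ 242 = 227
byte 1: 159 ⊕ 144 =  15
byte 2: 252 ⊕ 216 =  36
byte 3:   4 ⊕  91 =  95
byte 4:  59 ⊕  60 =   7
byte 5:  50 ⊕ 156 = 174
byte 6:  87 ⊕   2 =  85
byte 7: 189 ⊕ 242 =  79

e30f245f07ae554f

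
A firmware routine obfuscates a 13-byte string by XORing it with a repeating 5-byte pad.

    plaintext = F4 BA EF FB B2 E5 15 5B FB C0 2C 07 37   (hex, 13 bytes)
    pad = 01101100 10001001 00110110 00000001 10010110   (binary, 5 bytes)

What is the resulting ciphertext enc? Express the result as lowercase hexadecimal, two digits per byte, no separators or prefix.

The 5-byte key repeats, so the effective keystream is 6c 89 36 01 96 6c 89 36 01 96 6c 89 36.
byte 0: f4 ^ 6c = 98
byte 1: ba ^ 89 = 33
byte 2: ef ^ 36 = d9
byte 3: fb ^ 01 = fa
byte 4: b2 ^ 96 = 24
byte 5: e5 ^ 6c = 89
byte 6: 15 ^ 89 = 9c
byte 7: 5b ^ 36 = 6d
byte 8: fb ^ 01 = fa
byte 9: c0 ^ 96 = 56
byte 10: 2c ^ 6c = 40
byte 11: 07 ^ 89 = 8e
byte 12: 37 ^ 36 = 01

9833d9fa24899c6dfa56408e01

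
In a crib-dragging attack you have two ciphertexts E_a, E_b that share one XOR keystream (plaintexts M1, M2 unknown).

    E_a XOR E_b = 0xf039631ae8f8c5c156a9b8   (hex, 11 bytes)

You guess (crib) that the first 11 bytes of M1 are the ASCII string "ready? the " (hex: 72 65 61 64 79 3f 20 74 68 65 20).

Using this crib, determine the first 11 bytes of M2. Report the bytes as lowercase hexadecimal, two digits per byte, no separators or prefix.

Since E_a ⊕ E_b = M1 ⊕ M2, XORing with the guessed M1 bytes yields the corresponding M2 bytes: M2 = (E_a ⊕ E_b) ⊕ M1.
11110000 XOR 01110010 = 10000010
00111001 XOR 01100101 = 01011100
01100011 XOR 01100001 = 00000010
00011010 XOR 01100100 = 01111110
11101000 XOR 01111001 = 10010001
11111000 XOR 00111111 = 11000111
11000101 XOR 00100000 = 11100101
11000001 XOR 01110100 = 10110101
01010110 XOR 01101000 = 00111110
10101001 XOR 01100101 = 11001100
10111000 XOR 00100000 = 10011000

825c027e91c7e5b53ecc98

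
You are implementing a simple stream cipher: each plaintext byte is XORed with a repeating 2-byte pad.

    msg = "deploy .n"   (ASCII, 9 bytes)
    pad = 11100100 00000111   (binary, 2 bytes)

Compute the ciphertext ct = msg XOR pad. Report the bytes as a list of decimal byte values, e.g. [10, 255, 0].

The 2-byte key repeats, so the effective keystream is e4 07 e4 07 e4 07 e4 07 e4.
byte 0: 100 ⊕ 228 = 128
byte 1: 101 ⊕   7 =  98
byte 2: 112 ⊕ 228 = 148
byte 3: 108 ⊕   7 = 107
byte 4: 111 ⊕ 228 = 139
byte 5: 121 ⊕   7 = 126
byte 6:  32 ⊕ 228 = 196
byte 7:  46 ⊕   7 =  41
byte 8: 110 ⊕ 228 = 138

[128, 98, 148, 107, 139, 126, 196, 41, 138]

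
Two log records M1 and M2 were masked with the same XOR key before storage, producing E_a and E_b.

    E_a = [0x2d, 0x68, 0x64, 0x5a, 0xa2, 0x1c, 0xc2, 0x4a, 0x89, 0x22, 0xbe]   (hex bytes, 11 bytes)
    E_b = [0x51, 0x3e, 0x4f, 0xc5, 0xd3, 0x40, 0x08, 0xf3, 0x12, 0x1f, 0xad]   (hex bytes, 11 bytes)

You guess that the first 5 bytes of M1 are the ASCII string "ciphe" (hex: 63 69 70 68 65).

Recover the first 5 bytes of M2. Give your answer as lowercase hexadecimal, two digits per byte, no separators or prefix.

1f3f5bf714

First, E_a ⊕ E_b = (M1 ⊕ K) ⊕ (M2 ⊕ K) = M1 ⊕ M2, so the key drops out. Then M2 = (M1 ⊕ M2) ⊕ M1 over the first 5 bytes.
byte 0: (2d ^ 51) ^ 63 = 7c ^ 63 = 1f
byte 1: (68 ^ 3e) ^ 69 = 56 ^ 69 = 3f
byte 2: (64 ^ 4f) ^ 70 = 2b ^ 70 = 5b
byte 3: (5a ^ c5) ^ 68 = 9f ^ 68 = f7
byte 4: (a2 ^ d3) ^ 65 = 71 ^ 65 = 14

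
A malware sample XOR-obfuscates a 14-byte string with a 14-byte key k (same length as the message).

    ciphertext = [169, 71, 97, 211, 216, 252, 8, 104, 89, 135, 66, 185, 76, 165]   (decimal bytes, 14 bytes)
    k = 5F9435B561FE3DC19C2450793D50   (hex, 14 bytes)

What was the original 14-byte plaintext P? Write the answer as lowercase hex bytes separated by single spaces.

f6 d3 54 66 b9 02 35 a9 c5 a3 12 c0 71 f5

169 XOR  95 = 246
 71 XOR 148 = 211
 97 XOR  53 =  84
211 XOR 181 = 102
216 XOR  97 = 185
252 XOR 254 =   2
  8 XOR  61 =  53
104 XOR 193 = 169
 89 XOR 156 = 197
135 XOR  36 = 163
 66 XOR  80 =  18
185 XOR 121 = 192
 76 XOR  61 = 113
165 XOR  80 = 245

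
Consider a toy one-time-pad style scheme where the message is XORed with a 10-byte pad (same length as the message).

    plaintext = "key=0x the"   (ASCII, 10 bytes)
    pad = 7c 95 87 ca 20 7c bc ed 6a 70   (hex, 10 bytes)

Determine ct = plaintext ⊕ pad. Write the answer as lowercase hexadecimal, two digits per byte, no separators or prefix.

17f0fef710049c990215

XOR is its own inverse, so applying the key byte-wise gives the result directly.
6b XOR 7c = 17
65 XOR 95 = f0
79 XOR 87 = fe
3d XOR ca = f7
30 XOR 20 = 10
78 XOR 7c = 04
20 XOR bc = 9c
74 XOR ed = 99
68 XOR 6a = 02
65 XOR 70 = 15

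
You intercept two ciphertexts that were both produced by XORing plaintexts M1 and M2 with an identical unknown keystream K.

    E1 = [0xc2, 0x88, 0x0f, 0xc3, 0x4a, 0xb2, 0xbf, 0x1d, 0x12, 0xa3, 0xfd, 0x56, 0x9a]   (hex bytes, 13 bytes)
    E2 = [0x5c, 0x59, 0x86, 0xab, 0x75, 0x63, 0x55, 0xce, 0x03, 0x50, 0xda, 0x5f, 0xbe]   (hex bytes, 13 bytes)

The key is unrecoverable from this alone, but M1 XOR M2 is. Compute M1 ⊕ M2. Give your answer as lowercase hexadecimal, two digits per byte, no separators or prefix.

9ed189683fd1ead311f3270924

E1 ⊕ E2 = (M1 ⊕ K) ⊕ (M2 ⊕ K) = M1 ⊕ M2 — the shared key cancels under XOR.
194 ⊕  92 = 158
136 ⊕  89 = 209
 15 ⊕ 134 = 137
195 ⊕ 171 = 104
 74 ⊕ 117 =  63
178 ⊕  99 = 209
191 ⊕  85 = 234
 29 ⊕ 206 = 211
 18 ⊕   3 =  17
163 ⊕  80 = 243
253 ⊕ 218 =  39
 86 ⊕  95 =   9
154 ⊕ 190 =  36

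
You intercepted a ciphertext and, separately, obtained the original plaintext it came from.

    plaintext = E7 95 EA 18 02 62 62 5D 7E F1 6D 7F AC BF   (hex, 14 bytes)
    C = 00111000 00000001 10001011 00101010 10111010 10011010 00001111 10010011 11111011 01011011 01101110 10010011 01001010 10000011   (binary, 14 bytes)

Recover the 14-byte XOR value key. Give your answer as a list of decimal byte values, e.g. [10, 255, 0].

[223, 148, 97, 50, 184, 248, 109, 206, 133, 170, 3, 236, 230, 60]

Since C = plaintext ⊕ key, XORing both sides with plaintext gives key = plaintext ⊕ C.
byte 0: 231 XOR  56 = 223
byte 1: 149 XOR   1 = 148
byte 2: 234 XOR 139 =  97
byte 3:  24 XOR  42 =  50
byte 4:   2 XOR 186 = 184
byte 5:  98 XOR 154 = 248
byte 6:  98 XOR  15 = 109
byte 7:  93 XOR 147 = 206
byte 8: 126 XOR 251 = 133
byte 9: 241 XOR  91 = 170
byte 10: 109 XOR 110 =   3
byte 11: 127 XOR 147 = 236
byte 12: 172 XOR  74 = 230
byte 13: 191 XOR 131 =  60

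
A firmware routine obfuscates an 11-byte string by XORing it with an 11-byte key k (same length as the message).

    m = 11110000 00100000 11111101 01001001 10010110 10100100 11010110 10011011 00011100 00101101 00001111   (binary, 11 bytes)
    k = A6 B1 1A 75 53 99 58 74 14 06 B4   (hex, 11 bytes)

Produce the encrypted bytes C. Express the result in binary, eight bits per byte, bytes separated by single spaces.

01010110 10010001 11100111 00111100 11000101 00111101 10001110 11101111 00001000 00101011 10111011

byte 0: 11110000 ⊕ 10100110 = 01010110
byte 1: 00100000 ⊕ 10110001 = 10010001
byte 2: 11111101 ⊕ 00011010 = 11100111
byte 3: 01001001 ⊕ 01110101 = 00111100
byte 4: 10010110 ⊕ 01010011 = 11000101
byte 5: 10100100 ⊕ 10011001 = 00111101
byte 6: 11010110 ⊕ 01011000 = 10001110
byte 7: 10011011 ⊕ 01110100 = 11101111
byte 8: 00011100 ⊕ 00010100 = 00001000
byte 9: 00101101 ⊕ 00000110 = 00101011
byte 10: 00001111 ⊕ 10110100 = 10111011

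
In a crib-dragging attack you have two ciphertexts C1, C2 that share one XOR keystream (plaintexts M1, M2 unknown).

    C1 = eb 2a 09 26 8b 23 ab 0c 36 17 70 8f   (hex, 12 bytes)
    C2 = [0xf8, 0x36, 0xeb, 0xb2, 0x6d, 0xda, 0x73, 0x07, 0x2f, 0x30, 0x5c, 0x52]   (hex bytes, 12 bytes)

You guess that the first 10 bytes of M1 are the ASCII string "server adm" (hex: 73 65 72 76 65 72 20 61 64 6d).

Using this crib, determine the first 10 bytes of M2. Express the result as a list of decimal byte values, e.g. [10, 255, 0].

First, C1 ⊕ C2 = (M1 ⊕ K) ⊕ (M2 ⊕ K) = M1 ⊕ M2, so the key drops out. Then M2 = (M1 ⊕ M2) ⊕ M1 over the first 10 bytes.
byte 0: (eb xor f8) xor 73 = 13 xor 73 = 60
byte 1: (2a xor 36) xor 65 = 1c xor 65 = 79
byte 2: (09 xor eb) xor 72 = e2 xor 72 = 90
byte 3: (26 xor b2) xor 76 = 94 xor 76 = e2
byte 4: (8b xor 6d) xor 65 = e6 xor 65 = 83
byte 5: (23 xor da) xor 72 = f9 xor 72 = 8b
byte 6: (ab xor 73) xor 20 = d8 xor 20 = f8
byte 7: (0c xor 07) xor 61 = 0b xor 61 = 6a
byte 8: (36 xor 2f) xor 64 = 19 xor 64 = 7d
byte 9: (17 xor 30) xor 6d = 27 xor 6d = 4a

[96, 121, 144, 226, 131, 139, 248, 106, 125, 74]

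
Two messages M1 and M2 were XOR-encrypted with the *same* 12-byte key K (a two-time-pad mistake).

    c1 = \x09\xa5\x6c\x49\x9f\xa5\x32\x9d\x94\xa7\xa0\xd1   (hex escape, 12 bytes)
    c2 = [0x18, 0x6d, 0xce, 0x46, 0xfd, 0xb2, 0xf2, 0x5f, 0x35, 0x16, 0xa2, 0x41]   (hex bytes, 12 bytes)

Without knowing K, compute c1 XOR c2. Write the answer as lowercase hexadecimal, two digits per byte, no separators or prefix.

c1 ⊕ c2 = (M1 ⊕ K) ⊕ (M2 ⊕ K) = M1 ⊕ M2 — the shared key cancels under XOR.
09 ⊕ 18 = 11
a5 ⊕ 6d = c8
6c ⊕ ce = a2
49 ⊕ 46 = 0f
9f ⊕ fd = 62
a5 ⊕ b2 = 17
32 ⊕ f2 = c0
9d ⊕ 5f = c2
94 ⊕ 35 = a1
a7 ⊕ 16 = b1
a0 ⊕ a2 = 02
d1 ⊕ 41 = 90

11c8a20f6217c0c2a1b10290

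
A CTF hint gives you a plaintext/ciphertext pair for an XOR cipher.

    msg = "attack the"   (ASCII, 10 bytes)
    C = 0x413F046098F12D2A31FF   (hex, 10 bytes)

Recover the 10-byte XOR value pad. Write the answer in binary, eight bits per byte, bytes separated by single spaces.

Since C = msg ⊕ pad, XORing both sides with msg gives pad = msg ⊕ C.
61 XOR 41 = 20
74 XOR 3f = 4b
74 XOR 04 = 70
61 XOR 60 = 01
63 XOR 98 = fb
6b XOR f1 = 9a
20 XOR 2d = 0d
74 XOR 2a = 5e
68 XOR 31 = 59
65 XOR ff = 9a

00100000 01001011 01110000 00000001 11111011 10011010 00001101 01011110 01011001 10011010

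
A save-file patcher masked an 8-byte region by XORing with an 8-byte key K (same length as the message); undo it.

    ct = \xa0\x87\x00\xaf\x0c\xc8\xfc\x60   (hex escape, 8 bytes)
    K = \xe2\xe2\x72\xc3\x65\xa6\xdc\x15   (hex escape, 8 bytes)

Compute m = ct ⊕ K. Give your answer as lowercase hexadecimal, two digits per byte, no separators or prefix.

XOR is its own inverse, so applying the key byte-wise gives the result directly.
160 xor 226 =  66
135 xor 226 = 101
  0 xor 114 = 114
175 xor 195 = 108
 12 xor 101 = 105
200 xor 166 = 110
252 xor 220 =  32
 96 xor  21 = 117

4265726c696e2075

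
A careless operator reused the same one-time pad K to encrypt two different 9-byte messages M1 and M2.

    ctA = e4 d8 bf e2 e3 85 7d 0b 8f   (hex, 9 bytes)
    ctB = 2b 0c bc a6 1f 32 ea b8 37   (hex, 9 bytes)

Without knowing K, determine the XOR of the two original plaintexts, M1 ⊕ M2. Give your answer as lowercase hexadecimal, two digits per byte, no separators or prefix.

cfd40344fcb797b3b8

ctA ⊕ ctB = (M1 ⊕ K) ⊕ (M2 ⊕ K) = M1 ⊕ M2 — the shared key cancels under XOR.
e4 ⊕ 2b = cf
d8 ⊕ 0c = d4
bf ⊕ bc = 03
e2 ⊕ a6 = 44
e3 ⊕ 1f = fc
85 ⊕ 32 = b7
7d ⊕ ea = 97
0b ⊕ b8 = b3
8f ⊕ 37 = b8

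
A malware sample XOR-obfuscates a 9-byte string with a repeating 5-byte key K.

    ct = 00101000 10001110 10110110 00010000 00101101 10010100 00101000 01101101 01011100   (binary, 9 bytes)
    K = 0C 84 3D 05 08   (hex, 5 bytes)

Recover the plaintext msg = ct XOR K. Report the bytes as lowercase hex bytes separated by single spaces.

24 0a 8b 15 25 98 ac 50 59

The 5-byte key repeats, so the effective keystream is 0c 84 3d 05 08 0c 84 3d 05.
byte 0: 00101000 ^ 00001100 = 00100100
byte 1: 10001110 ^ 10000100 = 00001010
byte 2: 10110110 ^ 00111101 = 10001011
byte 3: 00010000 ^ 00000101 = 00010101
byte 4: 00101101 ^ 00001000 = 00100101
byte 5: 10010100 ^ 00001100 = 10011000
byte 6: 00101000 ^ 10000100 = 10101100
byte 7: 01101101 ^ 00111101 = 01010000
byte 8: 01011100 ^ 00000101 = 01011001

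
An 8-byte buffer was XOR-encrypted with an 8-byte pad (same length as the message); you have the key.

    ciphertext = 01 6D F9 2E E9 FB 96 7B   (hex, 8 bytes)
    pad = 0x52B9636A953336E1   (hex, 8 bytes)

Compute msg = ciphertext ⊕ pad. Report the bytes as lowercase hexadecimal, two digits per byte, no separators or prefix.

53d49a447cc8a09a

byte 0: 01 ^ 52 = 53
byte 1: 6d ^ b9 = d4
byte 2: f9 ^ 63 = 9a
byte 3: 2e ^ 6a = 44
byte 4: e9 ^ 95 = 7c
byte 5: fb ^ 33 = c8
byte 6: 96 ^ 36 = a0
byte 7: 7b ^ e1 = 9a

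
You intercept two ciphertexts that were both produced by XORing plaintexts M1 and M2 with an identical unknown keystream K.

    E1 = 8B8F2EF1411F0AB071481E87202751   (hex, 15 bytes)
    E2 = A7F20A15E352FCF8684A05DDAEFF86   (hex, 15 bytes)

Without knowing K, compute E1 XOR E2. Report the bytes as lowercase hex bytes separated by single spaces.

E1 ⊕ E2 = (M1 ⊕ K) ⊕ (M2 ⊕ K) = M1 ⊕ M2 — the shared key cancels under XOR.
byte 0: 8b ^ a7 = 2c
byte 1: 8f ^ f2 = 7d
byte 2: 2e ^ 0a = 24
byte 3: f1 ^ 15 = e4
byte 4: 41 ^ e3 = a2
byte 5: 1f ^ 52 = 4d
byte 6: 0a ^ fc = f6
byte 7: b0 ^ f8 = 48
byte 8: 71 ^ 68 = 19
byte 9: 48 ^ 4a = 02
byte 10: 1e ^ 05 = 1b
byte 11: 87 ^ dd = 5a
byte 12: 20 ^ ae = 8e
byte 13: 27 ^ ff = d8
byte 14: 51 ^ 86 = d7

2c 7d 24 e4 a2 4d f6 48 19 02 1b 5a 8e d8 d7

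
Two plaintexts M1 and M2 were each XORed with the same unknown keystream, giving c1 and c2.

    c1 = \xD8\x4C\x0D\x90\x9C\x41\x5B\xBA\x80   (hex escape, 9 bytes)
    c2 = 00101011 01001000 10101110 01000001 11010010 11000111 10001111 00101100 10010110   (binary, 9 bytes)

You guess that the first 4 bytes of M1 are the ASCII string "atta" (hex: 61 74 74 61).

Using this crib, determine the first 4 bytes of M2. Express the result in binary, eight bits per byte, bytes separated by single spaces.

10010010 01110000 11010111 10110000

First, c1 ⊕ c2 = (M1 ⊕ K) ⊕ (M2 ⊕ K) = M1 ⊕ M2, so the key drops out. Then M2 = (M1 ⊕ M2) ⊕ M1 over the first 4 bytes.
byte 0: (d8 ⊕ 2b) ⊕ 61 = f3 ⊕ 61 = 92
byte 1: (4c ⊕ 48) ⊕ 74 = 04 ⊕ 74 = 70
byte 2: (0d ⊕ ae) ⊕ 74 = a3 ⊕ 74 = d7
byte 3: (90 ⊕ 41) ⊕ 61 = d1 ⊕ 61 = b0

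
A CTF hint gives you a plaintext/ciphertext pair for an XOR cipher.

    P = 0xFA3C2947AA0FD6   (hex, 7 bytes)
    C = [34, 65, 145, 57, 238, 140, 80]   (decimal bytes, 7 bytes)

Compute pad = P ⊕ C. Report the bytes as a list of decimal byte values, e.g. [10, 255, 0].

[216, 125, 184, 126, 68, 131, 134]

Since C = P ⊕ pad, XORing both sides with P gives pad = P ⊕ C.
byte 0: 11111010 ^ 00100010 = 11011000
byte 1: 00111100 ^ 01000001 = 01111101
byte 2: 00101001 ^ 10010001 = 10111000
byte 3: 01000111 ^ 00111001 = 01111110
byte 4: 10101010 ^ 11101110 = 01000100
byte 5: 00001111 ^ 10001100 = 10000011
byte 6: 11010110 ^ 01010000 = 10000110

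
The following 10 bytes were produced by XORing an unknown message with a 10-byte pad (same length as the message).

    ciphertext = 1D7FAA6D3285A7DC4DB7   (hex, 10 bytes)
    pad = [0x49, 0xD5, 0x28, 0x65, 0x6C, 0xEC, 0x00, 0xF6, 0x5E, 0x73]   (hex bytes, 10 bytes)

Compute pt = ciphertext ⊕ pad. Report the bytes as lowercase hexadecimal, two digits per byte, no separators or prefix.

54aa82085e69a72a13c4

byte 0: 1d xor 49 = 54
byte 1: 7f xor d5 = aa
byte 2: aa xor 28 = 82
byte 3: 6d xor 65 = 08
byte 4: 32 xor 6c = 5e
byte 5: 85 xor ec = 69
byte 6: a7 xor 00 = a7
byte 7: dc xor f6 = 2a
byte 8: 4d xor 5e = 13
byte 9: b7 xor 73 = c4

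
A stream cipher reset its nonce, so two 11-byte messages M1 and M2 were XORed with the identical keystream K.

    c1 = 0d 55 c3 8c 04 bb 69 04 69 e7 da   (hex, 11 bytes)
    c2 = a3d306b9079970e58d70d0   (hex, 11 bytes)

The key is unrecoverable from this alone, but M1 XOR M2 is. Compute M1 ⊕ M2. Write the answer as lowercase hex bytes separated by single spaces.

c1 ⊕ c2 = (M1 ⊕ K) ⊕ (M2 ⊕ K) = M1 ⊕ M2 — the shared key cancels under XOR.
byte 0: 0d XOR a3 = ae
byte 1: 55 XOR d3 = 86
byte 2: c3 XOR 06 = c5
byte 3: 8c XOR b9 = 35
byte 4: 04 XOR 07 = 03
byte 5: bb XOR 99 = 22
byte 6: 69 XOR 70 = 19
byte 7: 04 XOR e5 = e1
byte 8: 69 XOR 8d = e4
byte 9: e7 XOR 70 = 97
byte 10: da XOR d0 = 0a

ae 86 c5 35 03 22 19 e1 e4 97 0a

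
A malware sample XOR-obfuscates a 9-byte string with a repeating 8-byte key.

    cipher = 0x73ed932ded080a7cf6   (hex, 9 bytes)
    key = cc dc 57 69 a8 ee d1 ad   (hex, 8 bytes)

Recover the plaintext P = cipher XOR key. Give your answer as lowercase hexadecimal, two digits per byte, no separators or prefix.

bf31c44445e6dbd13a

The 8-byte key repeats, so the effective keystream is cc dc 57 69 a8 ee d1 ad cc.
byte 0: 115 XOR 204 = 191
byte 1: 237 XOR 220 =  49
byte 2: 147 XOR  87 = 196
byte 3:  45 XOR 105 =  68
byte 4: 237 XOR 168 =  69
byte 5:   8 XOR 238 = 230
byte 6:  10 XOR 209 = 219
byte 7: 124 XOR 173 = 209
byte 8: 246 XOR 204 =  58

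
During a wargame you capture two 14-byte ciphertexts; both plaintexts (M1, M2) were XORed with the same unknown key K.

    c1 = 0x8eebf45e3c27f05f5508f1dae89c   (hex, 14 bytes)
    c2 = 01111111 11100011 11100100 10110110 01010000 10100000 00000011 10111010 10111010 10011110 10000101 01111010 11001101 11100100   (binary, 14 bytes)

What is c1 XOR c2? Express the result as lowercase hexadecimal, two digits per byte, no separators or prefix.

c1 ⊕ c2 = (M1 ⊕ K) ⊕ (M2 ⊕ K) = M1 ⊕ M2 — the shared key cancels under XOR.
10001110 xor 01111111 = 11110001
11101011 xor 11100011 = 00001000
11110100 xor 11100100 = 00010000
01011110 xor 10110110 = 11101000
00111100 xor 01010000 = 01101100
00100111 xor 10100000 = 10000111
11110000 xor 00000011 = 11110011
01011111 xor 10111010 = 11100101
01010101 xor 10111010 = 11101111
00001000 xor 10011110 = 10010110
11110001 xor 10000101 = 01110100
11011010 xor 01111010 = 10100000
11101000 xor 11001101 = 00100101
10011100 xor 11100100 = 01111000

f10810e86c87f3e5ef9674a02578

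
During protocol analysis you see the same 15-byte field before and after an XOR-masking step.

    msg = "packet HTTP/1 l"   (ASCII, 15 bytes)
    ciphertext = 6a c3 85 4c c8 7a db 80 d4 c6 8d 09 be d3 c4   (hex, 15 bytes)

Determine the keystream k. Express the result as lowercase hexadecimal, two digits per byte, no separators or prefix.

1aa2e627ad0efbc88092dd268ff3a8

Since ciphertext = msg ⊕ k, XORing both sides with msg gives k = msg ⊕ ciphertext.
byte 0: 70 xor 6a = 1a
byte 1: 61 xor c3 = a2
byte 2: 63 xor 85 = e6
byte 3: 6b xor 4c = 27
byte 4: 65 xor c8 = ad
byte 5: 74 xor 7a = 0e
byte 6: 20 xor db = fb
byte 7: 48 xor 80 = c8
byte 8: 54 xor d4 = 80
byte 9: 54 xor c6 = 92
byte 10: 50 xor 8d = dd
byte 11: 2f xor 09 = 26
byte 12: 31 xor be = 8f
byte 13: 20 xor d3 = f3
byte 14: 6c xor c4 = a8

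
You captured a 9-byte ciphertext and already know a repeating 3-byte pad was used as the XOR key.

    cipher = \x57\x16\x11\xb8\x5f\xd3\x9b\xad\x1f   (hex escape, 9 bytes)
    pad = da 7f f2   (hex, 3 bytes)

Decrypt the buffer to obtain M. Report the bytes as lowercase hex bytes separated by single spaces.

8d 69 e3 62 20 21 41 d2 ed

The 3-byte key repeats, so the effective keystream is da 7f f2 da 7f f2 da 7f f2.
byte 0:  87 xor 218 = 141
byte 1:  22 xor 127 = 105
byte 2:  17 xor 242 = 227
byte 3: 184 xor 218 =  98
byte 4:  95 xor 127 =  32
byte 5: 211 xor 242 =  33
byte 6: 155 xor 218 =  65
byte 7: 173 xor 127 = 210
byte 8:  31 xor 242 = 237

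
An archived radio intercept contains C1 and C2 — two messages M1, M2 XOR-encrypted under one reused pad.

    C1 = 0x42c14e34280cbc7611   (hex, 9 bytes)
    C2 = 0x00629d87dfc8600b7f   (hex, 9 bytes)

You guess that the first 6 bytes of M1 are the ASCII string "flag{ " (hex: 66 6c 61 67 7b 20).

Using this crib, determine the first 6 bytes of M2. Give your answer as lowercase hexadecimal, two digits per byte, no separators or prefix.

24cfb2d48ce4

First, C1 ⊕ C2 = (M1 ⊕ K) ⊕ (M2 ⊕ K) = M1 ⊕ M2, so the key drops out. Then M2 = (M1 ⊕ M2) ⊕ M1 over the first 6 bytes.
byte 0: (42 XOR 00) XOR 66 = 42 XOR 66 = 24
byte 1: (c1 XOR 62) XOR 6c = a3 XOR 6c = cf
byte 2: (4e XOR 9d) XOR 61 = d3 XOR 61 = b2
byte 3: (34 XOR 87) XOR 67 = b3 XOR 67 = d4
byte 4: (28 XOR df) XOR 7b = f7 XOR 7b = 8c
byte 5: (0c XOR c8) XOR 20 = c4 XOR 20 = e4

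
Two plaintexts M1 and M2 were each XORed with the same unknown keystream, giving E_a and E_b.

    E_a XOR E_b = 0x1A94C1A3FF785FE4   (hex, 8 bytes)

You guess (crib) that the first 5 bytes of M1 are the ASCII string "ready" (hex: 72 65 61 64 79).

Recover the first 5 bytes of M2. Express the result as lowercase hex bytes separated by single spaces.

68 f1 a0 c7 86

Since E_a ⊕ E_b = M1 ⊕ M2, XORing with the guessed M1 bytes yields the corresponding M2 bytes: M2 = (E_a ⊕ E_b) ⊕ M1.
byte 0: 1a XOR 72 = 68
byte 1: 94 XOR 65 = f1
byte 2: c1 XOR 61 = a0
byte 3: a3 XOR 64 = c7
byte 4: ff XOR 79 = 86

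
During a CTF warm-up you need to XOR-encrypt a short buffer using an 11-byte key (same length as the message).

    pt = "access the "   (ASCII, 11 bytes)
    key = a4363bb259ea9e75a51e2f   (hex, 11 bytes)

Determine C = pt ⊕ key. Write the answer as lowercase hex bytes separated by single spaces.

XOR is its own inverse, so applying the key byte-wise gives the result directly.
61 xor a4 = c5
63 xor 36 = 55
63 xor 3b = 58
65 xor b2 = d7
73 xor 59 = 2a
73 xor ea = 99
20 xor 9e = be
74 xor 75 = 01
68 xor a5 = cd
65 xor 1e = 7b
20 xor 2f = 0f

c5 55 58 d7 2a 99 be 01 cd 7b 0f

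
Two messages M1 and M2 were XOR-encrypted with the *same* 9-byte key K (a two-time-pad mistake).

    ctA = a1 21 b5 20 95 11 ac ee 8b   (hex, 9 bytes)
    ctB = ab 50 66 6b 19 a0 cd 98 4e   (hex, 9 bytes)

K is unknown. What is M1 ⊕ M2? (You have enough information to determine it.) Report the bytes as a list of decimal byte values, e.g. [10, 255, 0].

ctA ⊕ ctB = (M1 ⊕ K) ⊕ (M2 ⊕ K) = M1 ⊕ M2 — the shared key cancels under XOR.
byte 0: a1 xor ab = 0a
byte 1: 21 xor 50 = 71
byte 2: b5 xor 66 = d3
byte 3: 20 xor 6b = 4b
byte 4: 95 xor 19 = 8c
byte 5: 11 xor a0 = b1
byte 6: ac xor cd = 61
byte 7: ee xor 98 = 76
byte 8: 8b xor 4e = c5

[10, 113, 211, 75, 140, 177, 97, 118, 197]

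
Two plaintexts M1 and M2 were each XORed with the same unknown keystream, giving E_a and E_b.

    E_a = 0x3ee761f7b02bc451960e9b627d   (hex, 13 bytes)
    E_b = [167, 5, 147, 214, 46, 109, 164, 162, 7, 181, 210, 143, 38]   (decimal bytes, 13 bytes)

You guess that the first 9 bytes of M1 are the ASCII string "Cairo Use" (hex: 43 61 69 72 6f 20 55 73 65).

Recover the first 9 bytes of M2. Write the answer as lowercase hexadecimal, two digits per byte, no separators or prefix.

First, E_a ⊕ E_b = (M1 ⊕ K) ⊕ (M2 ⊕ K) = M1 ⊕ M2, so the key drops out. Then M2 = (M1 ⊕ M2) ⊕ M1 over the first 9 bytes.
byte 0: (3e ^ a7) ^ 43 = 99 ^ 43 = da
byte 1: (e7 ^ 05) ^ 61 = e2 ^ 61 = 83
byte 2: (61 ^ 93) ^ 69 = f2 ^ 69 = 9b
byte 3: (f7 ^ d6) ^ 72 = 21 ^ 72 = 53
byte 4: (b0 ^ 2e) ^ 6f = 9e ^ 6f = f1
byte 5: (2b ^ 6d) ^ 20 = 46 ^ 20 = 66
byte 6: (c4 ^ a4) ^ 55 = 60 ^ 55 = 35
byte 7: (51 ^ a2) ^ 73 = f3 ^ 73 = 80
byte 8: (96 ^ 07) ^ 65 = 91 ^ 65 = f4

da839b53f1663580f4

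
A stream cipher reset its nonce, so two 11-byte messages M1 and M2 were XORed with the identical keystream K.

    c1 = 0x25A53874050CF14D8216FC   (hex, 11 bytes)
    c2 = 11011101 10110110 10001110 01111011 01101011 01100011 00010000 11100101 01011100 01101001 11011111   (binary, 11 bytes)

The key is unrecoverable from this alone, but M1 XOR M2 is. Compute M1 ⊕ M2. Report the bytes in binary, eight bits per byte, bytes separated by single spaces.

c1 ⊕ c2 = (M1 ⊕ K) ⊕ (M2 ⊕ K) = M1 ⊕ M2 — the shared key cancels under XOR.
byte 0:  37 XOR 221 = 248
byte 1: 165 XOR 182 =  19
byte 2:  56 XOR 142 = 182
byte 3: 116 XOR 123 =  15
byte 4:   5 XOR 107 = 110
byte 5:  12 XOR  99 = 111
byte 6: 241 XOR  16 = 225
byte 7:  77 XOR 229 = 168
byte 8: 130 XOR  92 = 222
byte 9:  22 XOR 105 = 127
byte 10: 252 XOR 223 =  35

11111000 00010011 10110110 00001111 01101110 01101111 11100001 10101000 11011110 01111111 00100011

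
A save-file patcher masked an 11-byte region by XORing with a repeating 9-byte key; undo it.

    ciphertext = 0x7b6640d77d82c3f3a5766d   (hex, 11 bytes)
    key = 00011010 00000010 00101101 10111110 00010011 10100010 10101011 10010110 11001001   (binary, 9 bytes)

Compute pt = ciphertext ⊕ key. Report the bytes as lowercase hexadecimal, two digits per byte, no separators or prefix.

The 9-byte key repeats, so the effective keystream is 1a 02 2d be 13 a2 ab 96 c9 1a 02.
byte 0: 123 ^  26 =  97
byte 1: 102 ^   2 = 100
byte 2:  64 ^  45 = 109
byte 3: 215 ^ 190 = 105
byte 4: 125 ^  19 = 110
byte 5: 130 ^ 162 =  32
byte 6: 195 ^ 171 = 104
byte 7: 243 ^ 150 = 101
byte 8: 165 ^ 201 = 108
byte 9: 118 ^  26 = 108
byte 10: 109 ^   2 = 111

61646d696e2068656c6c6f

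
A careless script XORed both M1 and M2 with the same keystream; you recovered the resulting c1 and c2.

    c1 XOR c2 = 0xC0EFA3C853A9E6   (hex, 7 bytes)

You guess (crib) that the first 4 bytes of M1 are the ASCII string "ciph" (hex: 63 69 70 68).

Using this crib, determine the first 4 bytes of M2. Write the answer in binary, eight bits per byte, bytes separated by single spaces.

10100011 10000110 11010011 10100000

Since c1 ⊕ c2 = M1 ⊕ M2, XORing with the guessed M1 bytes yields the corresponding M2 bytes: M2 = (c1 ⊕ c2) ⊕ M1.
c0 xor 63 = a3
ef xor 69 = 86
a3 xor 70 = d3
c8 xor 68 = a0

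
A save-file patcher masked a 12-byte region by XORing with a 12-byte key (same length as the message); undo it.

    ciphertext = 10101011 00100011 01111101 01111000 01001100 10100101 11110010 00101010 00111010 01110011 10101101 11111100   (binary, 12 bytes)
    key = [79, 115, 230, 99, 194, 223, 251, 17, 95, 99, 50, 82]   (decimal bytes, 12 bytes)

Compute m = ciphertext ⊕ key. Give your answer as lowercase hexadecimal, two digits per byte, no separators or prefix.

e4509b1b8e7a093b65109fae

XOR is its own inverse, so applying the key byte-wise gives the result directly.
byte 0: ab ^ 4f = e4
byte 1: 23 ^ 73 = 50
byte 2: 7d ^ e6 = 9b
byte 3: 78 ^ 63 = 1b
byte 4: 4c ^ c2 = 8e
byte 5: a5 ^ df = 7a
byte 6: f2 ^ fb = 09
byte 7: 2a ^ 11 = 3b
byte 8: 3a ^ 5f = 65
byte 9: 73 ^ 63 = 10
byte 10: ad ^ 32 = 9f
byte 11: fc ^ 52 = ae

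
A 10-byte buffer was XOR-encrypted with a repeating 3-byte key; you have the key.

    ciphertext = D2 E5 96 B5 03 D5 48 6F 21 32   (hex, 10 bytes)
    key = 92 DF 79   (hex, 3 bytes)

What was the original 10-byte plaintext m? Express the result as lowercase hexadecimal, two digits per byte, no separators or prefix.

403aef27dcacdab058a0

The 3-byte key repeats, so the effective keystream is 92 df 79 92 df 79 92 df 79 92.
byte 0: 210 XOR 146 =  64
byte 1: 229 XOR 223 =  58
byte 2: 150 XOR 121 = 239
byte 3: 181 XOR 146 =  39
byte 4:   3 XOR 223 = 220
byte 5: 213 XOR 121 = 172
byte 6:  72 XOR 146 = 218
byte 7: 111 XOR 223 = 176
byte 8:  33 XOR 121 =  88
byte 9:  50 XOR 146 = 160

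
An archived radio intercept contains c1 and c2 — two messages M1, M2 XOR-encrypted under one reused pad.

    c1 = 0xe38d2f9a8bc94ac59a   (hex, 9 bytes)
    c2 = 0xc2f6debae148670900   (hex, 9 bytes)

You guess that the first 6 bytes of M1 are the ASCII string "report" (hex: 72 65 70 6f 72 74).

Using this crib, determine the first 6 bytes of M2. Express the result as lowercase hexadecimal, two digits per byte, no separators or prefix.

First, c1 ⊕ c2 = (M1 ⊕ K) ⊕ (M2 ⊕ K) = M1 ⊕ M2, so the key drops out. Then M2 = (M1 ⊕ M2) ⊕ M1 over the first 6 bytes.
byte 0: (e3 ^ c2) ^ 72 = 21 ^ 72 = 53
byte 1: (8d ^ f6) ^ 65 = 7b ^ 65 = 1e
byte 2: (2f ^ de) ^ 70 = f1 ^ 70 = 81
byte 3: (9a ^ ba) ^ 6f = 20 ^ 6f = 4f
byte 4: (8b ^ e1) ^ 72 = 6a ^ 72 = 18
byte 5: (c9 ^ 48) ^ 74 = 81 ^ 74 = f5

531e814f18f5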